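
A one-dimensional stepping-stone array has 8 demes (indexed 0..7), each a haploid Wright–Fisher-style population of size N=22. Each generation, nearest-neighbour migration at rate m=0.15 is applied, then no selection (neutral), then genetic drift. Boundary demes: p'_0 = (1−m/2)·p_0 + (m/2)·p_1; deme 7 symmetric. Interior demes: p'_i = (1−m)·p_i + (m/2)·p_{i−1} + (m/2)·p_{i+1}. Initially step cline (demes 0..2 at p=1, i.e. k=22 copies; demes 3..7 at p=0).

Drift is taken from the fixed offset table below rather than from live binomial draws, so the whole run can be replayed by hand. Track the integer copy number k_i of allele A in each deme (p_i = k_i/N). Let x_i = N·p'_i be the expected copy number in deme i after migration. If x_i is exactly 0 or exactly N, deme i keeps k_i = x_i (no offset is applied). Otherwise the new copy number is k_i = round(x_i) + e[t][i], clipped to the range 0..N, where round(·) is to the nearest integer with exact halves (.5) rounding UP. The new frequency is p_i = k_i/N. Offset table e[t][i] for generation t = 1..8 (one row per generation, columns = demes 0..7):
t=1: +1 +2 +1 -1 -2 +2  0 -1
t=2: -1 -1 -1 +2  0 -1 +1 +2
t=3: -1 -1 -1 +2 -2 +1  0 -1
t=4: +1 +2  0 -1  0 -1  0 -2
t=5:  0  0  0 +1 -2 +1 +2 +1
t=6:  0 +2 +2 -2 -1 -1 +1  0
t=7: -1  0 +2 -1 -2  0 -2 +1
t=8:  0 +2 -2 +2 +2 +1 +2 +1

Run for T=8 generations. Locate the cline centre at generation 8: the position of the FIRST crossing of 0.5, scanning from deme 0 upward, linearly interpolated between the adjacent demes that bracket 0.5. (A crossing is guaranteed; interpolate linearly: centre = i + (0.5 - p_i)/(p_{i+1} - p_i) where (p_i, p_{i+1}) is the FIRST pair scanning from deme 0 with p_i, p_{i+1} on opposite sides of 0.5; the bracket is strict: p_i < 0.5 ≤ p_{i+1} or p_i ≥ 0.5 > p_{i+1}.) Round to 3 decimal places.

2.625

t=0: k=[22 22 22 0 0 0 0 0]
t=1: x=[22.0000 22.0000 20.3500 1.6500 0.0000 0.0000 0.0000 0.0000] k=[22 22 21 1 0 0 0 0]
t=2: x=[22.0000 21.9250 19.5750 2.4250 0.0750 0.0000 0.0000 0.0000] k=[22 21 19 4 0 0 0 0]
t=3: x=[21.9250 20.9250 18.0250 4.8250 0.3000 0.0000 0.0000 0.0000] k=[21 20 17 7 0 0 0 0]
t=4: x=[20.9250 19.8500 16.4750 7.2250 0.5250 0.0000 0.0000 0.0000] k=[22 22 16 6 1 0 0 0]
t=5: x=[22.0000 21.5500 15.7000 6.3750 1.3000 0.0750 0.0000 0.0000] k=[22 22 16 7 0 1 0 0]
t=6: x=[22.0000 21.5500 15.7750 7.1500 0.6000 0.8500 0.0750 0.0000] k=[22 22 18 5 0 0 1 0]
t=7: x=[22.0000 21.7000 17.3250 5.6000 0.3750 0.0750 0.8500 0.0750] k=[22 22 19 5 0 0 0 1]
t=8: x=[22.0000 21.7750 18.1750 5.6750 0.3750 0.0000 0.0750 0.9250] k=[22 22 16 8 2 0 2 2]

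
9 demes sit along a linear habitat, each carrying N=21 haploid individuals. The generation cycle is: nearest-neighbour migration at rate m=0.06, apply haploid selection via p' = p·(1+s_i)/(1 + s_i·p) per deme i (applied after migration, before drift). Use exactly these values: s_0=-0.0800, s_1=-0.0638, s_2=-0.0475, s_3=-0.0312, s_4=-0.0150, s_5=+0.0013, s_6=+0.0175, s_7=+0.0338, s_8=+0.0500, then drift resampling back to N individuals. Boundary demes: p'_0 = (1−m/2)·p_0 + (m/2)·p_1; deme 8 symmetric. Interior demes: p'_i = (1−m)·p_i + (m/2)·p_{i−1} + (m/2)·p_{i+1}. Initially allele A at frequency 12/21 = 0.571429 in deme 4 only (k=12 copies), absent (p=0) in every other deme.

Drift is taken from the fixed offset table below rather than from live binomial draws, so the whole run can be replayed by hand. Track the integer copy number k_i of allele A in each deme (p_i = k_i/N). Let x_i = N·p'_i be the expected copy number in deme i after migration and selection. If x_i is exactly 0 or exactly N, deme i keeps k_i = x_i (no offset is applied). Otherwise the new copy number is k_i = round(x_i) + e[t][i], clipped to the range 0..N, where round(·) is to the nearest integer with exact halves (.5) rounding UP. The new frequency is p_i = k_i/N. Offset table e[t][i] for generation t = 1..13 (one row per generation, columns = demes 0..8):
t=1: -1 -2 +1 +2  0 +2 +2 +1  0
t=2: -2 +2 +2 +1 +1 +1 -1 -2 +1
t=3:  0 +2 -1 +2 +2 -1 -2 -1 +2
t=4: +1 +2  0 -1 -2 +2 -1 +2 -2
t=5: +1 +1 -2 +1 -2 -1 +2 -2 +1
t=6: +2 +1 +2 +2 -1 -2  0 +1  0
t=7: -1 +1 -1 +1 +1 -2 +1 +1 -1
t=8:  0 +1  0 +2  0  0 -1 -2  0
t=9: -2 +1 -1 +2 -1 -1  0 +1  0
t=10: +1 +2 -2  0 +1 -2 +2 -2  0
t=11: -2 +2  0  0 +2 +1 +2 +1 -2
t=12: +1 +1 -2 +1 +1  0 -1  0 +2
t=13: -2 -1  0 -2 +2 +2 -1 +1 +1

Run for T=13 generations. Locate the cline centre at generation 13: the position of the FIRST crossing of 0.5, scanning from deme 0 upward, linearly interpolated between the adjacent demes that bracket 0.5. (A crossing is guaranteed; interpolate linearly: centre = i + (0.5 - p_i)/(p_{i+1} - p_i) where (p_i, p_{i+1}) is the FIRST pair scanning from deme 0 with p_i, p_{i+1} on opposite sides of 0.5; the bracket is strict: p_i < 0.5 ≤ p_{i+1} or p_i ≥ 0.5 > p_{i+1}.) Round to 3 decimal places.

t=0: k=[0 0 0 0 12 0 0 0 0]
t=1: x=[0.0000 0.0000 0.0000 0.3490 11.2010 0.3605 0.0000 0.0000 0.0000] k=[0 0 0 2 11 2 0 0 0]
t=2: x=[0.0000 0.0000 0.0572 2.1481 10.3807 2.2126 0.0610 0.0000 0.0000] k=[0 0 2 3 11 3 0 0 0]
t=3: x=[0.0000 0.0562 1.8848 3.1248 10.4407 3.1535 0.0916 0.0000 0.0000] k=[0 2 1 5 12 2 0 0 0]
t=4: x=[0.0552 1.7986 1.0982 4.9688 11.4113 2.2426 0.0610 0.0000 0.0000] k=[1 4 1 4 9 4 0 0 0]
t=5: x=[1.0070 3.6183 1.1270 3.9572 8.6231 4.0342 0.1221 0.0000 0.0000] k=[2 5 0 5 7 3 2 0 0]
t=6: x=[1.9382 4.5217 0.2859 4.7918 6.7506 3.0934 2.0012 0.0620 0.0000] k=[4 6 2 7 6 1 2 1 0]
t=7: x=[3.7939 5.5468 2.1733 6.6748 5.8162 1.1814 1.9708 1.0321 0.0315] k=[3 7 1 8 7 0 3 2 0]
t=8: x=[2.9049 6.4029 1.3282 7.6056 6.7506 0.3004 2.9234 2.0301 0.0630] k=[3 7 1 10 7 0 2 0 0]
t=9: x=[2.9049 6.4029 1.3857 9.4749 6.8103 0.2703 1.9099 0.0620 0.0000] k=[1 7 0 11 6 0 2 1 0]
t=10: x=[1.0905 6.3151 0.5150 10.3536 5.9056 0.2403 1.9403 1.0321 0.0315] k=[2 8 0 10 7 0 4 0 0]
t=11: x=[2.0224 7.2637 0.5150 9.4450 6.8103 0.3304 3.8138 0.1240 0.0000] k=[0 9 1 9 9 1 6 1 0]
t=12: x=[0.2487 8.1588 1.4144 8.5986 8.6829 1.3917 5.7723 1.1558 0.0315] k=[1 9 0 10 10 1 5 1 2]
t=13: x=[1.1462 8.1588 0.5436 9.5348 9.6511 1.3917 4.8242 1.1867 2.0588] k=[0 7 1 8 12 3 4 2 3]

3.625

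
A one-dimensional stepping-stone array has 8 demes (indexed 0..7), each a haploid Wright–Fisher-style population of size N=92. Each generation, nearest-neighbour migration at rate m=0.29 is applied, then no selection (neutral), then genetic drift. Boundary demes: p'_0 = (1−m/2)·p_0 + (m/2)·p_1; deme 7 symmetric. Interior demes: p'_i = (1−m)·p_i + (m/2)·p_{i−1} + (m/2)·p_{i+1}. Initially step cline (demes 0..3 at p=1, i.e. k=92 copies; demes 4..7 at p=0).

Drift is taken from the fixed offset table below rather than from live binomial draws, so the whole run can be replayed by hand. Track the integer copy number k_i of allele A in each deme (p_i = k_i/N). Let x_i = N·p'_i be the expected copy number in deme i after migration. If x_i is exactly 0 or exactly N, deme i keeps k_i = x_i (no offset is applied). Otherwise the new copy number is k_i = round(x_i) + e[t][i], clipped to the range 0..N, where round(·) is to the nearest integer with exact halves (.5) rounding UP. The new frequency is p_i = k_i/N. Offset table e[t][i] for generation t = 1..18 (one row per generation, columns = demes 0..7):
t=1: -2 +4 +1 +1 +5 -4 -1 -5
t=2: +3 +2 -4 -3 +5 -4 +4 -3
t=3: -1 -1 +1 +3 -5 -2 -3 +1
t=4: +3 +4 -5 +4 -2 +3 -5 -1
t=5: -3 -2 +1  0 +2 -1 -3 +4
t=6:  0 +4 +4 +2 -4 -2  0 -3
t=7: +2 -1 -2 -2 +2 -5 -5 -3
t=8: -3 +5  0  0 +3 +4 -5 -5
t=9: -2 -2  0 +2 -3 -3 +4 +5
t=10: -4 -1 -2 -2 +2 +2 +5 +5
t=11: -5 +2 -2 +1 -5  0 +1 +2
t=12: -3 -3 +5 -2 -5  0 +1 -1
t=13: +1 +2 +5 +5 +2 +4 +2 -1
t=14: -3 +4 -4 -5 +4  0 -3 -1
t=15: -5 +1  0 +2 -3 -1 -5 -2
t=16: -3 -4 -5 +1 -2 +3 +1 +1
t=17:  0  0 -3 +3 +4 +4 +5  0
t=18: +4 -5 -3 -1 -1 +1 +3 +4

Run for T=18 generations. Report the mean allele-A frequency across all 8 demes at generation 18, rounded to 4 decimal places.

t=0: k=[92 92 92 92 0 0 0 0]
t=1: x=[92.0000 92.0000 92.0000 78.6600 13.3400 0.0000 0.0000 0.0000] k=[92 92 92 80 18 0 0 0]
t=2: x=[92.0000 92.0000 90.2600 72.7500 24.3800 2.6100 0.0000 0.0000] k=[92 92 86 70 29 0 0 0]
t=3: x=[92.0000 91.1300 84.5500 66.3750 30.7400 4.2050 0.0000 0.0000] k=[92 90 86 69 26 2 0 0]
t=4: x=[91.7100 89.7100 84.1150 65.2300 28.7550 5.1900 0.2900 0.0000] k=[92 92 79 69 27 8 0 0]
t=5: x=[92.0000 90.1150 79.4350 64.3600 30.3350 9.5950 1.1600 0.0000] k=[92 88 80 64 32 9 0 0]
t=6: x=[91.4200 87.4200 78.8400 61.6800 33.3050 11.0300 1.3050 0.0000] k=[91 91 83 64 29 9 1 0]
t=7: x=[91.0000 89.8400 81.4050 61.6800 31.1750 10.7400 2.0150 0.1450] k=[92 89 79 60 33 6 0 0]
t=8: x=[91.5650 87.9850 77.6950 58.8400 33.0000 9.0450 0.8700 0.0000] k=[89 92 78 59 36 13 0 0]
t=9: x=[89.4350 89.5350 77.2750 58.4200 36.0000 14.4500 1.8850 0.0000] k=[87 88 77 60 33 11 6 0]
t=10: x=[87.1450 86.2600 76.1300 58.5500 33.7250 13.4650 5.8550 0.8700] k=[83 85 74 57 36 15 11 6]
t=11: x=[83.2900 83.1150 73.1300 56.4200 36.0000 17.4650 10.8550 6.7250] k=[78 85 71 57 31 17 12 9]
t=12: x=[79.0150 81.9550 71.0000 55.2600 32.7400 18.3050 12.2900 9.4350] k=[76 79 76 53 28 18 13 8]
t=13: x=[76.4350 78.1300 73.1000 52.7100 30.1750 18.7250 13.0000 8.7250] k=[77 80 78 58 32 23 15 8]
t=14: x=[77.4350 79.2750 75.3900 57.1300 34.4650 23.1450 15.1450 9.0150] k=[74 83 71 52 38 23 12 8]
t=15: x=[75.3050 79.9550 69.9850 52.7250 37.8550 23.5800 13.0150 8.5800] k=[70 81 70 55 35 23 8 7]
t=16: x=[71.5950 77.8100 69.4200 54.2750 36.1600 22.5650 10.0300 7.1450] k=[69 74 64 55 34 26 11 8]
t=17: x=[69.7250 71.8250 64.1450 53.2600 35.8850 24.9850 12.7400 8.4350] k=[70 72 61 56 40 29 18 8]
t=18: x=[70.2900 70.1150 61.8700 54.4050 40.7250 29.0000 18.1450 9.4500] k=[74 65 59 53 40 30 21 13]

0.4823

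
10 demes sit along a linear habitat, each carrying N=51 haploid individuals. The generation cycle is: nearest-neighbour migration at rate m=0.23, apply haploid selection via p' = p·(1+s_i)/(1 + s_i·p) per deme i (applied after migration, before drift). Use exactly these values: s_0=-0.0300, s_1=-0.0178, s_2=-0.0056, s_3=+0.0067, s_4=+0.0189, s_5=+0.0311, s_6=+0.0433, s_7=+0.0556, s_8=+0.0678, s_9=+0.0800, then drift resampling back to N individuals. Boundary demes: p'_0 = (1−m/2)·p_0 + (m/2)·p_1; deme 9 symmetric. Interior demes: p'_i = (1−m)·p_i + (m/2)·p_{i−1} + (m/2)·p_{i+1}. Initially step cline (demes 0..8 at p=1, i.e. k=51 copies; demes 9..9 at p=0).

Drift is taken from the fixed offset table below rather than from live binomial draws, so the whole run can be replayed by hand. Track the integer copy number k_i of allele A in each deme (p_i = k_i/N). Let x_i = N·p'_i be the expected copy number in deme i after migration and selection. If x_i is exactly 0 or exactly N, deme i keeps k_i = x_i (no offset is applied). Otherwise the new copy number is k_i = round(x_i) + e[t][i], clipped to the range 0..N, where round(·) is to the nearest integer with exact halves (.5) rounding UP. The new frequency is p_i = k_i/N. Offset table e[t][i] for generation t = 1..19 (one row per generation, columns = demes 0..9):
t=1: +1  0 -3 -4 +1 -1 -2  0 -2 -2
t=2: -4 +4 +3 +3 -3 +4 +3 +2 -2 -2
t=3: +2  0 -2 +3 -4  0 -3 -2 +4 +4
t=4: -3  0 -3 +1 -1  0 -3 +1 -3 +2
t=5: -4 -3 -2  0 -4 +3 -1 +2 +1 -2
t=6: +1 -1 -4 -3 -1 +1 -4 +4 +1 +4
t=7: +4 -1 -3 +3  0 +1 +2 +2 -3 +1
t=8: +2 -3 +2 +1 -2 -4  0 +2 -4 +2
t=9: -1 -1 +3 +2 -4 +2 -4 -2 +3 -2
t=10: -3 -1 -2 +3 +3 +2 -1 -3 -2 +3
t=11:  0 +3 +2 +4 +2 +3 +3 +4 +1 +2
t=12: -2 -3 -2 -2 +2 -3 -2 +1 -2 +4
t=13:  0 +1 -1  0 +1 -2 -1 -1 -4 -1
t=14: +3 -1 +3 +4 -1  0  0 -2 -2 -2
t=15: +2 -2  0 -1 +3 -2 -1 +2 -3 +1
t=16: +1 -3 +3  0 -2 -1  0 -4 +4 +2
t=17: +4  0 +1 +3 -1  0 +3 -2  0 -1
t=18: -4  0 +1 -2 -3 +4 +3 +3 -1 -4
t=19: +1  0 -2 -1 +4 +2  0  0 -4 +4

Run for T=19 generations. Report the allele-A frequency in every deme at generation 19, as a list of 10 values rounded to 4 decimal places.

t=0: k=[51 51 51 51 51 51 51 51 51 0]
t=1: x=[51.0000 51.0000 51.0000 51.0000 51.0000 51.0000 51.0000 51.0000 45.4670 6.2765] k=[51 51 51 51 51 51 51 51 43 4]
t=2: x=[51.0000 51.0000 51.0000 51.0000 51.0000 51.0000 51.0000 50.1276 40.0111 9.0434] k=[51 51 51 51 51 51 51 51 38 7]
t=3: x=[51.0000 51.0000 51.0000 51.0000 51.0000 51.0000 51.0000 49.5816 36.6170 11.2242] k=[51 51 51 51 51 51 51 48 41 15]
t=4: x=[51.0000 51.0000 51.0000 51.0000 51.0000 51.0000 50.6692 47.7105 39.4129 18.8960] k=[51 51 51 51 51 51 48 49 36 21]
t=5: x=[51.0000 51.0000 51.0000 51.0000 51.0000 50.6653 48.5604 47.5673 36.4614 23.6982] k=[51 51 51 51 51 51 48 50 37 22]
t=6: x=[51.0000 51.0000 51.0000 51.0000 51.0000 50.6653 48.6710 48.4112 37.4332 24.7036] k=[51 51 51 51 51 51 45 51 38 29]
t=7: x=[51.0000 51.0000 51.0000 51.0000 51.0000 50.3305 46.5550 48.9254 39.0700 30.9783] k=[51 51 51 51 51 51 49 51 36 32]
t=8: x=[51.0000 51.0000 51.0000 51.0000 51.0000 50.7769 49.5221 49.1442 37.9133 33.3583] k=[51 51 51 51 51 47 50 51 34 35]
t=9: x=[51.0000 51.0000 51.0000 51.0000 50.5485 47.8955 49.8199 49.0348 36.7532 35.7211] k=[51 51 51 51 47 50 46 47 40 34]
t=10: x=[51.0000 51.0000 51.0000 50.5430 47.8606 49.2476 46.7433 46.3153 40.6661 35.5317] k=[51 51 51 51 51 51 46 43 39 39]
t=11: x=[51.0000 51.0000 51.0000 51.0000 51.0000 50.4422 46.4102 43.2475 40.0352 39.6918] k=[51 51 51 51 51 51 49 47 41 42]
t=12: x=[51.0000 51.0000 51.0000 51.0000 51.0000 50.7769 49.0799 46.7554 42.2891 42.4470] k=[51 51 51 51 51 48 47 48 40 46]
t=13: x=[51.0000 51.0000 51.0000 51.0000 50.6614 48.3091 47.3753 47.1615 42.1022 45.6876] k=[51 51 51 51 51 46 46 46 38 45]
t=14: x=[51.0000 51.0000 51.0000 51.0000 50.4355 46.6972 46.1879 45.3573 40.2906 44.6362] k=[51 51 51 51 49 47 46 43 38 43]
t=15: x=[51.0000 51.0000 51.0000 50.7715 49.0357 47.2235 45.9656 43.1366 39.7362 42.9601] k=[51 51 51 50 51 45 45 45 37 44]
t=16: x=[51.0000 51.0000 50.8844 50.2350 50.2097 45.8339 45.2208 44.3973 39.3260 43.6903] k=[51 51 51 50 48 45 45 40 43 46]
t=17: x=[51.0000 51.0000 50.8844 49.8923 47.9393 45.4972 44.6640 41.3505 43.4326 46.0122] k=[51 51 51 51 47 45 48 39 43 45]
t=18: x=[51.0000 51.0000 51.0000 50.5430 47.2949 45.7217 46.7868 40.9392 43.2128 45.1788] k=[51 51 51 49 44 50 50 44 42 41]
t=19: x=[51.0000 51.0000 50.7687 48.6699 45.3596 49.3593 49.3779 44.7623 42.5861 41.7139] k=[51 51 49 48 49 51 49 45 39 46]

[1.0000, 1.0000, 0.9608, 0.9412, 0.9608, 1.0000, 0.9608, 0.8824, 0.7647, 0.9020]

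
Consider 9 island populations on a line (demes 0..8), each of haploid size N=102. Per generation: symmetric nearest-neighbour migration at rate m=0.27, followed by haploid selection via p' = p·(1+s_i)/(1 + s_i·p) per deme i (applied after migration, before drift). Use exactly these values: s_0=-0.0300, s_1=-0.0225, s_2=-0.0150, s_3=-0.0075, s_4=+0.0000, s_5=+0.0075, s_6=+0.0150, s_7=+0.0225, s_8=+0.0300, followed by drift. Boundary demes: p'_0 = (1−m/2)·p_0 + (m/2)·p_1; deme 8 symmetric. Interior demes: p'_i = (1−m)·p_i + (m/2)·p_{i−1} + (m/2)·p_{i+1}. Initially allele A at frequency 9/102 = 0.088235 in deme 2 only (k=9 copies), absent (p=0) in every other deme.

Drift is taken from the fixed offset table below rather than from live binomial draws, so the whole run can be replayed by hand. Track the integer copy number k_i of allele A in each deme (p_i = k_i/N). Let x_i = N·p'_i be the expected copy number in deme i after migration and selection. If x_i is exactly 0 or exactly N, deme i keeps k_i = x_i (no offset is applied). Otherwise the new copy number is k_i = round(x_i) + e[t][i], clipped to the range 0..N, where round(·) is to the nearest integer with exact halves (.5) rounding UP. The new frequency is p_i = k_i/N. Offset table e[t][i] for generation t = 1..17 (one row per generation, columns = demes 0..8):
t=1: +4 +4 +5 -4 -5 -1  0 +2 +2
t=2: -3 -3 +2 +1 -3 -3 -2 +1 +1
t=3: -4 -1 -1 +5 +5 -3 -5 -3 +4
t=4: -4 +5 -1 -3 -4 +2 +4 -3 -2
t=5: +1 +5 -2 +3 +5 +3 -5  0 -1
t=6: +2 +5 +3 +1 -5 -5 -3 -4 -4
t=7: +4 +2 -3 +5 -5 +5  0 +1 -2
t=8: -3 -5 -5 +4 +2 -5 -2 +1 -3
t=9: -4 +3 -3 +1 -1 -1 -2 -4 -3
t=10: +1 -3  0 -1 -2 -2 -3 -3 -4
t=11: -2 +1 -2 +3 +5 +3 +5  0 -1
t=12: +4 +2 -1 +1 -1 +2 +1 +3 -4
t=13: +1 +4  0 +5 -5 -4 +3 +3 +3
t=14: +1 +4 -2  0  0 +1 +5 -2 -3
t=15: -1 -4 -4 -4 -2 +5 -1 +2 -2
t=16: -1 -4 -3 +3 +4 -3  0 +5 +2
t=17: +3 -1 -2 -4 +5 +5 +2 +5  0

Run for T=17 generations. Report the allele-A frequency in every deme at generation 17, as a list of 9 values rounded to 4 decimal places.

[0.0882, 0.0098, 0.0000, 0.0098, 0.1176, 0.0980, 0.0784, 0.1275, 0.0392]

t=0: k=[0 0 9 0 0 0 0 0 0]
t=1: x=[0.0000 1.1880 6.4777 1.2060 0.0000 0.0000 0.0000 0.0000 0.0000] k=[0 5 11 0 0 0 0 0 0]
t=2: x=[0.6549 5.0252 8.5854 1.4740 0.0000 0.0000 0.0000 0.0000 0.0000] k=[0 2 11 2 0 0 0 0 0]
t=3: x=[0.2619 2.8806 8.4521 2.9235 0.2700 0.0000 0.0000 0.0000 0.0000] k=[0 2 7 8 5 0 0 0 0]
t=4: x=[0.2619 2.3521 6.3692 7.4081 4.7300 0.6800 0.0000 0.0000 0.0000] k=[0 7 5 4 1 3 0 0 0]
t=5: x=[0.9169 5.6621 5.0618 3.7030 1.6750 2.3420 0.4111 0.0000 0.0000] k=[2 11 3 7 7 5 0 0 0]
t=6: x=[3.1215 8.5255 4.5538 6.4146 6.7300 4.6279 0.6851 0.0000 0.0000] k=[5 14 8 7 2 0 0 0 0]
t=7: x=[6.0396 11.7366 8.5558 6.4146 2.4050 0.2720 0.0000 0.0000 0.0000] k=[10 14 6 11 0 5 0 0 0]
t=8: x=[10.2556 12.1346 7.6474 8.7794 2.1600 3.6764 0.6851 0.0000 0.0000] k=[7 7 3 13 4 0 0 0 0]
t=9: x=[6.8040 6.3237 4.8201 10.3647 4.6750 0.5440 0.0000 0.0000 0.0000] k=[3 9 2 11 4 0 0 0 0]
t=10: x=[3.6998 7.0933 4.1001 8.7794 4.4050 0.5440 0.0000 0.0000 0.0000] k=[5 4 4 8 2 0 0 0 0]
t=11: x=[4.7258 4.0457 4.4749 6.6034 2.5400 0.2720 0.0000 0.0000 0.0000] k=[3 5 2 10 8 3 0 0 0]
t=12: x=[3.1750 4.2317 3.4345 8.5906 7.5950 3.2937 0.4111 0.0000 0.0000] k=[7 6 2 10 7 5 1 0 0]
t=13: x=[6.6725 5.4759 3.5676 8.4564 7.1350 4.7638 1.4258 0.1380 0.0000] k=[8 9 4 13 2 1 4 3 0]
t=14: x=[7.9099 8.0202 5.8067 10.2305 3.3500 1.5514 3.5101 2.7897 0.4171] k=[9 12 4 10 3 3 9 1 0]
t=15: x=[9.1482 10.3023 5.8067 8.1881 3.9450 3.8375 7.2091 1.9879 0.1390] k=[8 6 2 4 2 9 6 4 0]
t=16: x=[7.5152 5.6082 2.7690 3.4349 3.2150 7.7030 6.2214 3.8108 0.5561] k=[7 2 0 6 7 5 6 9 3]
t=17: x=[6.1467 2.3521 1.0640 5.2871 6.5950 5.4434 6.3582 7.9465 3.9199] k=[9 1 0 1 12 10 8 13 4]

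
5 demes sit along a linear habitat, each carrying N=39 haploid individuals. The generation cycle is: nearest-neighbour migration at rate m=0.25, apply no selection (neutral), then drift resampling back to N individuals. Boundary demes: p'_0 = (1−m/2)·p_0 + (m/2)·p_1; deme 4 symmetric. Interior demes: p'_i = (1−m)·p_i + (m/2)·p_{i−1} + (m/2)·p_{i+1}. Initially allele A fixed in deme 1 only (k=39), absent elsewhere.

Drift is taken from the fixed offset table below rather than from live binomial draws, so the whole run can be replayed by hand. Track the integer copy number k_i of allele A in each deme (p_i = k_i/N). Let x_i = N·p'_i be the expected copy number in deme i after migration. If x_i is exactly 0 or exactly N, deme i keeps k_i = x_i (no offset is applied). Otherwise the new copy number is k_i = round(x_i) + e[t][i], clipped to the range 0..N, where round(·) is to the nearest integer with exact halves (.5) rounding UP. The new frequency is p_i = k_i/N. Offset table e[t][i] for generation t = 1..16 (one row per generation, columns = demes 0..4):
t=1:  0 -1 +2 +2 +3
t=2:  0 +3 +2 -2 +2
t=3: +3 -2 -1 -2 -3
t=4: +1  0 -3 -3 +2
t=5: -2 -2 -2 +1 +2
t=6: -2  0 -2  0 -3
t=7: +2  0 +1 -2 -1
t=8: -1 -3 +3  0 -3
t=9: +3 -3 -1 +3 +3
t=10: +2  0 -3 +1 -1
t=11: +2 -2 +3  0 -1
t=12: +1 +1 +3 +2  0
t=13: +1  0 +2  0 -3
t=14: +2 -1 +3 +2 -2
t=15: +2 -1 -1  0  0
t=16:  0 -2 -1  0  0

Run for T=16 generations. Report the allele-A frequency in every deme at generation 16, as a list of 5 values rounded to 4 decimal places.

[0.4615, 0.2564, 0.2821, 0.2051, 0.0513]

t=0: k=[0 39 0 0 0]
t=1: x=[4.8750 29.2500 4.8750 0.0000 0.0000] k=[5 28 7 0 0]
t=2: x=[7.8750 22.5000 8.7500 0.8750 0.0000] k=[8 26 11 0 0]
t=3: x=[10.2500 21.8750 11.5000 1.3750 0.0000] k=[13 20 11 0 0]
t=4: x=[13.8750 18.0000 10.7500 1.3750 0.0000] k=[15 18 8 0 0]
t=5: x=[15.3750 16.3750 8.2500 1.0000 0.0000] k=[13 14 6 2 0]
t=6: x=[13.1250 12.8750 6.5000 2.2500 0.2500] k=[11 13 5 2 0]
t=7: x=[11.2500 11.7500 5.6250 2.1250 0.2500] k=[13 12 7 0 0]
t=8: x=[12.8750 11.5000 6.7500 0.8750 0.0000] k=[12 9 10 1 0]
t=9: x=[11.6250 9.5000 8.7500 2.0000 0.1250] k=[15 7 8 5 3]
t=10: x=[14.0000 8.1250 7.5000 5.1250 3.2500] k=[16 8 5 6 2]
t=11: x=[15.0000 8.6250 5.5000 5.3750 2.5000] k=[17 7 9 5 2]
t=12: x=[15.7500 8.5000 8.2500 5.1250 2.3750] k=[17 10 11 7 2]
t=13: x=[16.1250 11.0000 10.3750 6.8750 2.6250] k=[17 11 12 7 0]
t=14: x=[16.2500 11.8750 11.2500 6.7500 0.8750] k=[18 11 14 9 0]
t=15: x=[17.1250 12.2500 13.0000 8.5000 1.1250] k=[19 11 12 9 1]
t=16: x=[18.0000 12.1250 11.5000 8.3750 2.0000] k=[18 10 11 8 2]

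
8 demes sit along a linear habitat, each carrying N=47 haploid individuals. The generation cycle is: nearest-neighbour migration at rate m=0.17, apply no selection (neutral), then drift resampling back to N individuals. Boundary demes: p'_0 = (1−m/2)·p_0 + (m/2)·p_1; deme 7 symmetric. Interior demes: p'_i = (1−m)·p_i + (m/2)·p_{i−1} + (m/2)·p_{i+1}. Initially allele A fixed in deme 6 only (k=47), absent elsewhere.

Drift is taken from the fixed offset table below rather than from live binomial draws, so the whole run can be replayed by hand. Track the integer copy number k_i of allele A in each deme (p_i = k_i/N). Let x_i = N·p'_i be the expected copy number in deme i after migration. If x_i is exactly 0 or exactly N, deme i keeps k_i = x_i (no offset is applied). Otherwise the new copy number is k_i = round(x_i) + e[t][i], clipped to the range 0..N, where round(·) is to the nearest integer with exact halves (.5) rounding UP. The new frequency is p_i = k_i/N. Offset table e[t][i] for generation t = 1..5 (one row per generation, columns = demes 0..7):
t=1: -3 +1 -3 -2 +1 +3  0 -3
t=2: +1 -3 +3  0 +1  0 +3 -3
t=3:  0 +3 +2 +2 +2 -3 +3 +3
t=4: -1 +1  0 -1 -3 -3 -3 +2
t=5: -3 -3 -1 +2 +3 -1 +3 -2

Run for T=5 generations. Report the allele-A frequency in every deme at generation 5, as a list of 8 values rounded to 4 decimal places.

t=0: k=[0 0 0 0 0 0 47 0]
t=1: x=[0.0000 0.0000 0.0000 0.0000 0.0000 3.9950 39.0100 3.9950] k=[0 0 0 0 0 7 39 1]
t=2: x=[0.0000 0.0000 0.0000 0.0000 0.5950 9.1250 33.0500 4.2300] k=[0 0 0 0 2 9 36 1]
t=3: x=[0.0000 0.0000 0.0000 0.1700 2.4250 10.7000 30.7300 3.9750] k=[0 0 0 2 4 8 34 7]
t=4: x=[0.0000 0.0000 0.1700 2.0000 4.1700 9.8700 29.4950 9.2950] k=[0 0 0 1 1 7 26 11]
t=5: x=[0.0000 0.0000 0.0850 0.9150 1.5100 8.1050 23.1100 12.2750] k=[0 0 0 3 5 7 26 10]

[0.0000, 0.0000, 0.0000, 0.0638, 0.1064, 0.1489, 0.5532, 0.2128]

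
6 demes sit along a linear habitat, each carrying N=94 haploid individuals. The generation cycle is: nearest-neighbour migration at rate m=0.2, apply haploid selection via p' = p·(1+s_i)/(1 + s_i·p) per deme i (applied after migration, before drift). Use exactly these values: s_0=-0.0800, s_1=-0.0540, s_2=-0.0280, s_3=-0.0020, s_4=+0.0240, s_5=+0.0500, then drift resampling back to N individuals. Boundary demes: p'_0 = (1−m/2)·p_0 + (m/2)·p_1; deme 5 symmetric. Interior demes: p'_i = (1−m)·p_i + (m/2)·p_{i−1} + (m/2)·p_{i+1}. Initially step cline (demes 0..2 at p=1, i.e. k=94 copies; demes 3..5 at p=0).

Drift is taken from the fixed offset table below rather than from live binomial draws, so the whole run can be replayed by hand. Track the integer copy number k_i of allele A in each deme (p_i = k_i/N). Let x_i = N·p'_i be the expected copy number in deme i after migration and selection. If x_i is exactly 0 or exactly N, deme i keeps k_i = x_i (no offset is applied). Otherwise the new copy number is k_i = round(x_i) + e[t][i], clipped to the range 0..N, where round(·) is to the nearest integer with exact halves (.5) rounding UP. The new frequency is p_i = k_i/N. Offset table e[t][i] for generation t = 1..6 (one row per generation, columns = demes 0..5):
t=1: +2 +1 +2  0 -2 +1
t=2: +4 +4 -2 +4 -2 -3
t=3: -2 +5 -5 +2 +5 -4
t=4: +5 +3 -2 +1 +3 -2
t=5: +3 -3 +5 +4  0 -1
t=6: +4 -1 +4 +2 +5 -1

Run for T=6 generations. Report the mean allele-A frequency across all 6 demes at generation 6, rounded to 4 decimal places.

0.5408

t=0: k=[94 94 94 0 0 0]
t=1: x=[94.0000 94.0000 84.3570 9.3831 0.0000 0.0000] k=[94 94 86 9 0 0]
t=2: x=[94.0000 93.1547 78.7405 15.7737 0.9214 0.0000] k=[94 94 77 20 0 0]
t=3: x=[94.0000 92.2048 72.5332 23.6645 2.0470 0.0000] k=[94 94 68 26 7 0]
t=4: x=[94.0000 91.2559 65.8431 28.2604 8.3793 0.7347] k=[94 94 64 29 11 0]
t=5: x=[94.0000 90.8345 62.9120 30.6586 11.9451 1.1543] k=[94 88 68 35 12 0]
t=6: x=[93.3482 86.2126 66.1466 35.9555 13.3697 1.2592] k=[94 85 70 38 18 0]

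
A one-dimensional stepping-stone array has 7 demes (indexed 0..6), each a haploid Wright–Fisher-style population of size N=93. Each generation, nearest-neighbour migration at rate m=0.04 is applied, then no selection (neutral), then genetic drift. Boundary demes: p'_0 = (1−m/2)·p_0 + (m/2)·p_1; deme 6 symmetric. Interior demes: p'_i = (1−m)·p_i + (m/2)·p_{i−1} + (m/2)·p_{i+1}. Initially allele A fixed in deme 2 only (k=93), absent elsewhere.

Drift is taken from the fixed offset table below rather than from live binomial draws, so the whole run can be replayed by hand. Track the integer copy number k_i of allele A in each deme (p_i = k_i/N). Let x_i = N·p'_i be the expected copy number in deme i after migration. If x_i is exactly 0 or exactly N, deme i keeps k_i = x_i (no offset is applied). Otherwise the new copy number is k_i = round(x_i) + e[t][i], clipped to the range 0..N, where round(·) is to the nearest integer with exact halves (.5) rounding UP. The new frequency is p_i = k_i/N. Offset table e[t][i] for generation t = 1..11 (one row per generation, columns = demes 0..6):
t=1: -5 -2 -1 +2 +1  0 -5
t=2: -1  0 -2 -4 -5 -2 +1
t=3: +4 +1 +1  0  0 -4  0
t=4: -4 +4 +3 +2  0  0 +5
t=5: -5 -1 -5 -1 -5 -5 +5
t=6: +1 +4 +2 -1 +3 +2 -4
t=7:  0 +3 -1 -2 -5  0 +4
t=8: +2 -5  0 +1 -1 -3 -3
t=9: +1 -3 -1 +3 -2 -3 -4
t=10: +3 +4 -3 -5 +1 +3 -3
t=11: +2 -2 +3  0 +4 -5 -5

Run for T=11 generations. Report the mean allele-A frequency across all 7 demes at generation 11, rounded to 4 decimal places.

t=0: k=[0 0 93 0 0 0 0]
t=1: x=[0.0000 1.8600 89.2800 1.8600 0.0000 0.0000 0.0000] k=[0 0 88 4 0 0 0]
t=2: x=[0.0000 1.7600 84.5600 5.6000 0.0800 0.0000 0.0000] k=[0 2 83 2 0 0 0]
t=3: x=[0.0400 3.5800 79.7600 3.5800 0.0400 0.0000 0.0000] k=[4 5 81 4 0 0 0]
t=4: x=[4.0200 6.5000 77.9400 5.4600 0.0800 0.0000 0.0000] k=[0 11 81 7 0 0 0]
t=5: x=[0.2200 12.1800 78.1200 8.3400 0.1400 0.0000 0.0000] k=[0 11 73 7 0 0 0]
t=6: x=[0.2200 12.0200 70.4400 8.1800 0.1400 0.0000 0.0000] k=[1 16 72 7 3 0 0]
t=7: x=[1.3000 16.8200 69.5800 8.2200 3.0200 0.0600 0.0000] k=[1 20 69 6 0 0 0]
t=8: x=[1.3800 20.6000 66.7600 7.1400 0.1200 0.0000 0.0000] k=[3 16 67 8 0 0 0]
t=9: x=[3.2600 16.7600 64.8000 9.0200 0.1600 0.0000 0.0000] k=[4 14 64 12 0 0 0]
t=10: x=[4.2000 14.8000 61.9600 12.8000 0.2400 0.0000 0.0000] k=[7 19 59 8 1 0 0]
t=11: x=[7.2400 19.5600 57.1800 8.8800 1.1200 0.0200 0.0000] k=[9 18 60 9 5 0 0]

0.1551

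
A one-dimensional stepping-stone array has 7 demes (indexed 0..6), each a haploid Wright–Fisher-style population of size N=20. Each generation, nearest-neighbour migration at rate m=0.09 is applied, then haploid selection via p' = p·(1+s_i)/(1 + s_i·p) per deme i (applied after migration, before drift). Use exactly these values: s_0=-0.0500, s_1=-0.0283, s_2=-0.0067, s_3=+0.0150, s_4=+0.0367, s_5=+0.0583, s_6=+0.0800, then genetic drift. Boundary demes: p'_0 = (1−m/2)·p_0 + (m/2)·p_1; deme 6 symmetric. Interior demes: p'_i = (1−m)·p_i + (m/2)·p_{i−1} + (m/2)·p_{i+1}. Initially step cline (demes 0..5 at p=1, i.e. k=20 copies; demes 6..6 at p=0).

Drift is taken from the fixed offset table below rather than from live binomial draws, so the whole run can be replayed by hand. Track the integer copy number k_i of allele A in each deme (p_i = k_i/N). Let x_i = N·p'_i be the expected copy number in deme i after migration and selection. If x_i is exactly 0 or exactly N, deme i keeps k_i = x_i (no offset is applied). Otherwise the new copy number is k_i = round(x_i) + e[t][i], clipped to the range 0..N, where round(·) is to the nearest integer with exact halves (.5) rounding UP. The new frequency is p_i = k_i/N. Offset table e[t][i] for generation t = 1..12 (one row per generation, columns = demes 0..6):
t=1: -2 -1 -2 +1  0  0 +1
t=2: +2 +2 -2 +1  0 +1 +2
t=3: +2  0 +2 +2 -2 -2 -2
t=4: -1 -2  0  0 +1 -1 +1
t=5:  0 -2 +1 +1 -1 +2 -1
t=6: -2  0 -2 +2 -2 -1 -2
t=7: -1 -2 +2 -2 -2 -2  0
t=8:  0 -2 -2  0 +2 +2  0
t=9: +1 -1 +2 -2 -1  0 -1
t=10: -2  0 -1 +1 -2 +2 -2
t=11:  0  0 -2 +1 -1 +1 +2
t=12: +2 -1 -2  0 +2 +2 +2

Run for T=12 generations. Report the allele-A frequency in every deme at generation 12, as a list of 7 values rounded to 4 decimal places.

t=0: k=[20 20 20 20 20 20 0]
t=1: x=[20.0000 20.0000 20.0000 20.0000 20.0000 19.1475 0.9685] k=[20 20 20 20 20 19 2]
t=2: x=[20.0000 20.0000 20.0000 20.0000 19.9566 18.3670 2.9535] k=[20 20 20 20 20 19 5]
t=3: x=[20.0000 20.0000 20.0000 20.0000 19.9566 18.4957 5.9465] k=[20 20 20 20 18 16 4]
t=4: x=[20.0000 20.0000 20.0000 19.9113 18.0639 15.7430 4.8157] k=[20 20 20 20 19 15 6]
t=5: x=[20.0000 20.0000 20.0000 19.9557 18.9030 14.9907 6.7446] k=[20 20 20 20 18 17 6]
t=6: x=[20.0000 20.0000 20.0000 19.9113 18.1077 16.7088 6.8370] k=[20 20 20 20 16 16 5]
t=7: x=[20.0000 20.0000 20.0000 19.8226 16.2901 15.6994 5.8070] k=[20 20 20 18 14 14 6]
t=8: x=[20.0000 20.0000 19.9094 17.9377 14.3276 13.8832 6.6984] k=[20 20 18 18 16 16 7]
t=9: x=[20.0000 19.9074 18.0784 17.9377 16.2021 15.7865 7.7673] k=[20 19 20 16 15 16 7]
t=10: x=[19.9526 19.0647 19.7735 16.1812 15.2223 15.7430 7.7673] k=[18 19 19 17 13 18 6]
t=11: x=[17.9526 18.9262 18.9031 16.9487 13.5633 17.3673 6.8831] k=[18 19 17 18 13 18 9]
t=12: x=[17.9526 18.8339 17.1185 17.7598 13.6078 17.4967 9.7891] k=[20 18 15 18 16 19 12]

[1.0000, 0.9000, 0.7500, 0.9000, 0.8000, 0.9500, 0.6000]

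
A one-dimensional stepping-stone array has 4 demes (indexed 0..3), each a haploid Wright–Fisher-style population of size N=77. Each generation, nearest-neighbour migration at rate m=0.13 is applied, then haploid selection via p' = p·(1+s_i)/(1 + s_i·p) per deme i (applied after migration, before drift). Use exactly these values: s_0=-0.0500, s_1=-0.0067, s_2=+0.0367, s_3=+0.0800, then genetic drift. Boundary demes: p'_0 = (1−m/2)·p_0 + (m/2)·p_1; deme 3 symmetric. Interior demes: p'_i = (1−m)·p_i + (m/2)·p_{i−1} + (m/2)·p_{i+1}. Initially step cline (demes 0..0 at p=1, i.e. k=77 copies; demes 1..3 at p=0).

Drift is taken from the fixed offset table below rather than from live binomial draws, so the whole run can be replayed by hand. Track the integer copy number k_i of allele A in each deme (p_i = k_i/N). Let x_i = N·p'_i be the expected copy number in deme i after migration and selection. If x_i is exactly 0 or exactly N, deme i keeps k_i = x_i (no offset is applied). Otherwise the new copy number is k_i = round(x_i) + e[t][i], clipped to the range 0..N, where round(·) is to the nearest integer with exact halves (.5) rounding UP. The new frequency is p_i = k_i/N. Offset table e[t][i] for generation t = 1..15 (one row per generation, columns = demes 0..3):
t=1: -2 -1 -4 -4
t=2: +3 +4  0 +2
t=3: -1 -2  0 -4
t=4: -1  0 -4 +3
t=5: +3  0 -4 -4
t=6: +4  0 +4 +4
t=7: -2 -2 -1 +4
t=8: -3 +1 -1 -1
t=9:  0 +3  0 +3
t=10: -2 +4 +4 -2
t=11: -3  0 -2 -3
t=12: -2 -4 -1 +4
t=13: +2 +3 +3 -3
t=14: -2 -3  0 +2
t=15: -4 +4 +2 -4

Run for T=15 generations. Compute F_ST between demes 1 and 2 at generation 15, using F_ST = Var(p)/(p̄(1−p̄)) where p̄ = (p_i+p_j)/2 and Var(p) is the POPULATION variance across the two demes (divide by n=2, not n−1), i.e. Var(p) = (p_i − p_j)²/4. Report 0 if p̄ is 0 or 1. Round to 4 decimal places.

t=0: k=[77 0 0 0]
t=1: x=[71.7495 4.9736 0.0000 0.0000] k=[70 4 0 0]
t=2: x=[65.2068 7.9818 0.2695 0.0000] k=[68 12 0 0]
t=3: x=[63.8087 14.7795 0.8083 0.0000] k=[63 13 1 0]
t=4: x=[59.0537 15.3871 1.7765 0.0702] k=[58 15 0 3]
t=5: x=[54.3947 16.7318 1.2123 3.0206] k=[57 17 0 0]
t=6: x=[53.5724 18.4007 1.1450 0.0000] k=[58 18 5 0]
t=7: x=[54.5940 19.6564 5.7076 0.3509] k=[53 18 5 4]
t=8: x=[49.8301 19.3325 5.9757 4.3717] k=[47 20 5 3]
t=9: x=[44.2838 20.6782 6.0427 3.3694] k=[44 24 6 6]
t=10: x=[41.7218 24.0188 7.4078 6.4399] k=[40 28 11 4]
t=11: x=[38.2327 27.5559 12.0109 4.7892] k=[35 28 10 2]
t=12: x=[33.5708 27.1667 10.9851 2.7145] k=[32 23 10 7]
t=13: x=[30.4657 22.6324 10.9851 7.7129] k=[32 26 14 5]
t=14: x=[30.6588 25.4952 14.6171 5.9970] k=[29 22 15 8]
t=15: x=[27.6299 21.8945 15.4401 9.0519] k=[24 26 17 5]

0.0170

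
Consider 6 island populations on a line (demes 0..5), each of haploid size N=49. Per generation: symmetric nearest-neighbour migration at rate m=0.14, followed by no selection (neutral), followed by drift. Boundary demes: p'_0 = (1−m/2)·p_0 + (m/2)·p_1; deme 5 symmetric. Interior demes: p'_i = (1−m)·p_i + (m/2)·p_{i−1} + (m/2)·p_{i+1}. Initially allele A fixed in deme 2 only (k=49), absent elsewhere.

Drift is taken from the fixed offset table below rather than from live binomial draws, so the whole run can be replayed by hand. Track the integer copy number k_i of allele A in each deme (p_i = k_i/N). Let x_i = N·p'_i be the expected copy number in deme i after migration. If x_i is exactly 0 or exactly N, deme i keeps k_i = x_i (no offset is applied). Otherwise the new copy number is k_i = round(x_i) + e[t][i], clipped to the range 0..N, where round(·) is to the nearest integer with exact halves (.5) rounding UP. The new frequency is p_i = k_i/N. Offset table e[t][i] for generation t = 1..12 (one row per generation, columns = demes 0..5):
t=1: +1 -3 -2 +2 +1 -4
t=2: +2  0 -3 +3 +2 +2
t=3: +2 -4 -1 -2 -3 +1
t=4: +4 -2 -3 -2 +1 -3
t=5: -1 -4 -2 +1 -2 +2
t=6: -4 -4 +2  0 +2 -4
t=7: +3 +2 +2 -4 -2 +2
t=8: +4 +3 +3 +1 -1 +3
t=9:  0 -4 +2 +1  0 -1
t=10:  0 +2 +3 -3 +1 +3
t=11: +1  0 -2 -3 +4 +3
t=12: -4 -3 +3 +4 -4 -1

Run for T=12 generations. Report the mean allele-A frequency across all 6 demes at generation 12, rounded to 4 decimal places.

0.1633

t=0: k=[0 0 49 0 0 0]
t=1: x=[0.0000 3.4300 42.1400 3.4300 0.0000 0.0000] k=[0 0 40 5 0 0]
t=2: x=[0.0000 2.8000 34.7500 7.1000 0.3500 0.0000] k=[0 3 32 10 2 0]
t=3: x=[0.2100 4.8200 28.4300 10.9800 2.4200 0.1400] k=[2 1 27 9 0 1]
t=4: x=[1.9300 2.8900 23.9200 9.6300 0.7000 0.9300] k=[6 1 21 8 2 0]
t=5: x=[5.6500 2.7500 18.6900 8.4900 2.2800 0.1400] k=[5 0 17 9 0 2]
t=6: x=[4.6500 1.5400 15.2500 8.9300 0.7700 1.8600] k=[1 0 17 9 3 0]
t=7: x=[0.9300 1.2600 15.2500 9.1400 3.2100 0.2100] k=[4 3 17 5 1 2]
t=8: x=[3.9300 4.0500 15.1800 5.5600 1.3500 1.9300] k=[8 7 18 7 0 5]
t=9: x=[7.9300 7.8400 16.4600 7.2800 0.8400 4.6500] k=[8 4 18 8 1 4]
t=10: x=[7.7200 5.2600 16.3200 8.2100 1.7000 3.7900] k=[8 7 19 5 3 7]
t=11: x=[7.9300 7.9100 17.1800 5.8400 3.4200 6.7200] k=[9 8 15 3 7 10]
t=12: x=[8.9300 8.5600 13.6700 4.1200 6.9300 9.7900] k=[5 6 17 8 3 9]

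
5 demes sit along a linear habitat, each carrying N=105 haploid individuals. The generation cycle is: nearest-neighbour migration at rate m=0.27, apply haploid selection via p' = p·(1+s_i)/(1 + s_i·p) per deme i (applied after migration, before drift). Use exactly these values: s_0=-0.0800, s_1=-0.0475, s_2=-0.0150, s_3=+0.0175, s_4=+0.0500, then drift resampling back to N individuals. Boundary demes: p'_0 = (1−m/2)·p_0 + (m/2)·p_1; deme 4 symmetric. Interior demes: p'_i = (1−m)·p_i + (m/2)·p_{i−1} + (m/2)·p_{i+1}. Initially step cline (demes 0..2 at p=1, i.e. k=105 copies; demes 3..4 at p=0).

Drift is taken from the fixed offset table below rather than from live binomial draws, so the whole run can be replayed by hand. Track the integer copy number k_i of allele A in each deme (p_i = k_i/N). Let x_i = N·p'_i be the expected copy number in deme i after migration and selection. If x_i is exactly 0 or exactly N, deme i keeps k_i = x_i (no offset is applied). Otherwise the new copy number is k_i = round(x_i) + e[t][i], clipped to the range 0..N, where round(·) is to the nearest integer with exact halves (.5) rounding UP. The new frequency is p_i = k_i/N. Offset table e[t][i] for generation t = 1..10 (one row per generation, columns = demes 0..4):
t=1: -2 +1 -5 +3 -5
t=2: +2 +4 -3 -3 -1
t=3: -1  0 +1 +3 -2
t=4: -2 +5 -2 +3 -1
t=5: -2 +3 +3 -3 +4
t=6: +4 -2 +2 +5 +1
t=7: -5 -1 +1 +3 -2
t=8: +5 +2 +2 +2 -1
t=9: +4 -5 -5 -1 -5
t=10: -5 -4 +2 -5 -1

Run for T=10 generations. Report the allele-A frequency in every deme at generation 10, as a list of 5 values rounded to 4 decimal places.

[0.8952, 0.7429, 0.6381, 0.3905, 0.2286]

t=0: k=[105 105 105 0 0]
t=1: x=[105.0000 105.0000 90.6387 14.3891 0.0000] k=[105 105 86 17 0]
t=2: x=[105.0000 102.3104 78.9551 24.3429 2.4071] k=[105 105 76 21 1]
t=3: x=[105.0000 100.8974 72.1498 26.0634 3.8782] k=[105 101 73 29 2]
t=4: x=[104.4133 97.4250 70.4908 31.6774 5.9114] k=[102 102 68 35 5]
t=5: x=[101.7472 97.0601 67.7726 35.8133 9.4617] k=[100 100 71 33 13]
t=6: x=[99.5876 95.6799 69.4304 35.8384 16.3627] k=[104 94 71 41 17]
t=7: x=[102.4506 91.6896 69.7017 42.2473 21.0491] k=[97 91 71 45 19]
t=8: x=[95.4933 88.4425 69.8374 45.4467 23.3848] k=[100 90 72 47 22]
t=9: x=[98.1339 88.2461 70.7069 47.4508 26.3256] k=[102 83 66 46 21]
t=10: x=[98.9788 82.4194 65.2223 45.7724 25.3001] k=[94 78 67 41 24]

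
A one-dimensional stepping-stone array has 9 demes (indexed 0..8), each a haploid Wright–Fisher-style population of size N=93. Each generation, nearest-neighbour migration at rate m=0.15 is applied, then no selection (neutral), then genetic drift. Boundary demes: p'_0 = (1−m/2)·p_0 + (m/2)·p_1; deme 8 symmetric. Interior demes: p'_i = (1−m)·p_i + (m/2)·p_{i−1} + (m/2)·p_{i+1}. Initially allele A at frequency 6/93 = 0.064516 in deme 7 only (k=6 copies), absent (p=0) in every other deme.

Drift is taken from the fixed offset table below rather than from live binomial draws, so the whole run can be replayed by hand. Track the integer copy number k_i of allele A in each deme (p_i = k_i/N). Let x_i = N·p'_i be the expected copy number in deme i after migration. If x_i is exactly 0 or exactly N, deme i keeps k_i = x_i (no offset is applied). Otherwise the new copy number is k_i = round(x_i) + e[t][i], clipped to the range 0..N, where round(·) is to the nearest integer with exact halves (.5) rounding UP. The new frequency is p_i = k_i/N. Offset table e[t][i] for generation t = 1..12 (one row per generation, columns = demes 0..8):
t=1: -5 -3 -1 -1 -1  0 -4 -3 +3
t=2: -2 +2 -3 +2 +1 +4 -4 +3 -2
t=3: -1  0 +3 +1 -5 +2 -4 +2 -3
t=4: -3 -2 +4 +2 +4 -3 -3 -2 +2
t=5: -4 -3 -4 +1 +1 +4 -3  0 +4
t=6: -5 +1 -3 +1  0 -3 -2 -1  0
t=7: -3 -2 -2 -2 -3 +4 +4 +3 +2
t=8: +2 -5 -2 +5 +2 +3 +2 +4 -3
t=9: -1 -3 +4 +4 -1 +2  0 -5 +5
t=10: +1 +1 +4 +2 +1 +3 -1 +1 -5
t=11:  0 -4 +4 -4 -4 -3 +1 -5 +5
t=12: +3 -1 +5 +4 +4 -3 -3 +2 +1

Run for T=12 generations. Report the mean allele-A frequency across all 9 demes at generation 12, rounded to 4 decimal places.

0.0227

t=0: k=[0 0 0 0 0 0 0 6 0]
t=1: x=[0.0000 0.0000 0.0000 0.0000 0.0000 0.0000 0.4500 5.1000 0.4500] k=[0 0 0 0 0 0 0 2 3]
t=2: x=[0.0000 0.0000 0.0000 0.0000 0.0000 0.0000 0.1500 1.9250 2.9250] k=[0 0 0 0 0 0 0 5 1]
t=3: x=[0.0000 0.0000 0.0000 0.0000 0.0000 0.0000 0.3750 4.3250 1.3000] k=[0 0 0 0 0 0 0 6 0]
t=4: x=[0.0000 0.0000 0.0000 0.0000 0.0000 0.0000 0.4500 5.1000 0.4500] k=[0 0 0 0 0 0 0 3 2]
t=5: x=[0.0000 0.0000 0.0000 0.0000 0.0000 0.0000 0.2250 2.7000 2.0750] k=[0 0 0 0 0 0 0 3 6]
t=6: x=[0.0000 0.0000 0.0000 0.0000 0.0000 0.0000 0.2250 3.0000 5.7750] k=[0 0 0 0 0 0 0 2 6]
t=7: x=[0.0000 0.0000 0.0000 0.0000 0.0000 0.0000 0.1500 2.1500 5.7000] k=[0 0 0 0 0 0 4 5 8]
t=8: x=[0.0000 0.0000 0.0000 0.0000 0.0000 0.3000 3.7750 5.1500 7.7750] k=[0 0 0 0 0 3 6 9 5]
t=9: x=[0.0000 0.0000 0.0000 0.0000 0.2250 3.0000 6.0000 8.4750 5.3000] k=[0 0 0 0 0 5 6 3 10]
t=10: x=[0.0000 0.0000 0.0000 0.0000 0.3750 4.7000 5.7000 3.7500 9.4750] k=[0 0 0 0 1 8 5 5 4]
t=11: x=[0.0000 0.0000 0.0000 0.0750 1.4500 7.2500 5.2250 4.9250 4.0750] k=[0 0 0 0 0 4 6 0 9]
t=12: x=[0.0000 0.0000 0.0000 0.0000 0.3000 3.8500 5.4000 1.1250 8.3250] k=[0 0 0 0 4 1 2 3 9]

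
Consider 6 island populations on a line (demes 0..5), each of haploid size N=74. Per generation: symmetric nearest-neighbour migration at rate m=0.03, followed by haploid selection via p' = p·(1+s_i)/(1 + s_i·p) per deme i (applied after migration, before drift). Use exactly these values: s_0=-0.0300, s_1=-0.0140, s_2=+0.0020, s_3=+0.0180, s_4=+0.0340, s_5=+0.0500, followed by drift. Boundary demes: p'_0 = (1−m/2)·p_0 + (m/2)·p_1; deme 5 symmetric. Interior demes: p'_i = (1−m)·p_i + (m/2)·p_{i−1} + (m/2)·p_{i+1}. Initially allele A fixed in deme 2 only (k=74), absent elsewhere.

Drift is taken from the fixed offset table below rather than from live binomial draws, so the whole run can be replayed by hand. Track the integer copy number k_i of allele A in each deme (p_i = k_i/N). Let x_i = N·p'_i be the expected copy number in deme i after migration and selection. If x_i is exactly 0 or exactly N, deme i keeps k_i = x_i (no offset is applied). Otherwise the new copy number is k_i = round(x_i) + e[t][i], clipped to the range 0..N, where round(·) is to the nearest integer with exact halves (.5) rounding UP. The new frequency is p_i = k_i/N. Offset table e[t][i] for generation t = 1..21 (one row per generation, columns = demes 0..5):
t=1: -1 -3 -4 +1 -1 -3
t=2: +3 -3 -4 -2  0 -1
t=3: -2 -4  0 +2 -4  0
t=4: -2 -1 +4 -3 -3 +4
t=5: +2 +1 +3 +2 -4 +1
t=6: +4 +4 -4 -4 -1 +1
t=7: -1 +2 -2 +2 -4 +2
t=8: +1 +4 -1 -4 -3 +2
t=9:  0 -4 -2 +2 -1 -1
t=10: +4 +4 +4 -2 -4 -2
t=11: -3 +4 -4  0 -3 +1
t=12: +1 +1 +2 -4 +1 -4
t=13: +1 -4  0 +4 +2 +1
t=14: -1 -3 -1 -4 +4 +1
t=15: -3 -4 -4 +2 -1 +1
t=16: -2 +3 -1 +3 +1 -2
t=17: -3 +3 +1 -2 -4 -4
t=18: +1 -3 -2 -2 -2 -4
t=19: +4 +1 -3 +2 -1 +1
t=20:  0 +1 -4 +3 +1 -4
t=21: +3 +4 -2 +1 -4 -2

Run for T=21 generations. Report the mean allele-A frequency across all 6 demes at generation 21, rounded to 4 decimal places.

0.1396

t=0: k=[0 0 74 0 0 0]
t=1: x=[0.0000 1.0947 71.7843 1.1297 0.0000 0.0000] k=[0 0 68 2 0 0]
t=2: x=[0.0000 1.0059 66.0043 3.0111 0.0310 0.0000] k=[0 0 62 1 0 0]
t=3: x=[0.0000 0.9171 60.1775 1.9333 0.0155 0.0000] k=[0 0 60 4 0 0]
t=4: x=[0.0000 0.8876 58.2847 4.8604 0.0620 0.0000] k=[0 0 62 2 0 0]
t=5: x=[0.0000 0.9171 60.1925 2.9196 0.0310 0.0000] k=[0 2 63 5 0 0]
t=6: x=[0.0291 2.8462 61.2361 5.8910 0.0775 0.0000] k=[4 7 57 2 0 0]
t=7: x=[3.9301 7.6082 55.4528 2.8434 0.0310 0.0000] k=[3 10 53 5 0 0]
t=8: x=[3.0156 10.4132 51.6662 5.7387 0.0775 0.0000] k=[4 14 51 2 0 0]
t=9: x=[4.0323 14.2421 49.7426 2.7519 0.0310 0.0000] k=[4 10 48 5 0 0]
t=10: x=[3.9739 10.3538 46.8194 5.6626 0.0775 0.0000] k=[8 14 51 4 0 0]
t=11: x=[7.8731 14.3016 49.7726 4.7233 0.0620 0.0000] k=[5 18 46 5 0 0]
t=12: x=[5.0498 18.0320 45.0002 5.6321 0.0775 0.0000] k=[6 19 47 2 1 0]
t=13: x=[6.0243 19.0250 45.9398 2.7061 1.0335 0.0157] k=[7 15 46 7 3 1]
t=14: x=[6.9264 15.1742 44.9852 7.6465 3.1287 1.0807] k=[6 12 44 4 7 2]
t=15: x=[5.9219 12.2452 42.9560 4.7233 7.0915 2.1757] k=[3 8 39 7 6 3]
t=16: x=[2.9865 8.2857 38.0919 7.5856 6.1561 3.1907] k=[1 11 37 11 7 1]
t=17: x=[1.1160 11.1063 36.2569 11.5022 7.1840 1.1437] k=[0 14 37 10 3 0]
t=18: x=[0.2037 13.9745 36.2869 10.4592 3.1596 0.0472] k=[1 11 34 8 1 0]
t=19: x=[1.1160 11.0617 33.3016 8.4172 1.1265 0.0157] k=[5 12 30 10 0 1]
t=20: x=[4.9621 12.0224 29.4654 10.3073 0.1706 1.0336] k=[5 13 25 13 1 0]
t=21: x=[4.9767 12.9091 24.6728 13.1923 1.2040 0.0157] k=[8 17 23 14 0 0]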